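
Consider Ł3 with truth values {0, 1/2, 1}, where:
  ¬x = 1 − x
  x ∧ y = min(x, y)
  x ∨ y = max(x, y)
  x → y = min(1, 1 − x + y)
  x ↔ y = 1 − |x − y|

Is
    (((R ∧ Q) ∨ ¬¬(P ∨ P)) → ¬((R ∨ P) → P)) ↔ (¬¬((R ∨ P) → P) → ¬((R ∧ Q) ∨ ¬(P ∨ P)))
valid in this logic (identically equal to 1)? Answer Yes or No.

Counterexample: take P = 0, Q = 0, R = 0.
R ∧ Q = 0 ∧ 0 = 0
P ∨ P = 0 ∨ 0 = 0
¬(P ∨ P) = ¬0 = 1
¬¬(P ∨ P) = ¬1 = 0
(R ∧ Q) ∨ ¬¬(P ∨ P) = 0 ∨ 0 = 0
R ∨ P = 0 ∨ 0 = 0
(R ∨ P) → P = 0 → 0 = 1
¬((R ∨ P) → P) = ¬1 = 0
((R ∧ Q) ∨ ¬¬(P ∨ P)) → ¬((R ∨ P) → P) = 0 → 0 = 1
R ∨ P = 0 ∨ 0 = 0
(R ∨ P) → P = 0 → 0 = 1
¬((R ∨ P) → P) = ¬1 = 0
¬¬((R ∨ P) → P) = ¬0 = 1
R ∧ Q = 0 ∧ 0 = 0
P ∨ P = 0 ∨ 0 = 0
¬(P ∨ P) = ¬0 = 1
(R ∧ Q) ∨ ¬(P ∨ P) = 0 ∨ 1 = 1
¬((R ∧ Q) ∨ ¬(P ∨ P)) = ¬1 = 0
¬¬((R ∨ P) → P) → ¬((R ∧ Q) ∨ ¬(P ∨ P)) = 1 → 0 = 0
(((R ∧ Q) ∨ ¬¬(P ∨ P)) → ¬((R ∨ P) → P)) ↔ (¬¬((R ∨ P) → P) → ¬((R ∧ Q) ∨ ¬(P ∨ P))) = 1 ↔ 0 = 0
This gives 0 ≠ 1.

No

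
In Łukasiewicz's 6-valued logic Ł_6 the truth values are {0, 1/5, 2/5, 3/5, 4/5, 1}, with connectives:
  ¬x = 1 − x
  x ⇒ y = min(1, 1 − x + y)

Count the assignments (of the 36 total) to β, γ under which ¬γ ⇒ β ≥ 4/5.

26

value 1: 21 assignments (counts)
value 4/5: 5 assignments (counts)
value 3/5: 4 assignments
value 2/5: 3 assignments
value 1/5: 2 assignments
value 0: 1 assignment
So 26 of the 36 assignments meet the threshold.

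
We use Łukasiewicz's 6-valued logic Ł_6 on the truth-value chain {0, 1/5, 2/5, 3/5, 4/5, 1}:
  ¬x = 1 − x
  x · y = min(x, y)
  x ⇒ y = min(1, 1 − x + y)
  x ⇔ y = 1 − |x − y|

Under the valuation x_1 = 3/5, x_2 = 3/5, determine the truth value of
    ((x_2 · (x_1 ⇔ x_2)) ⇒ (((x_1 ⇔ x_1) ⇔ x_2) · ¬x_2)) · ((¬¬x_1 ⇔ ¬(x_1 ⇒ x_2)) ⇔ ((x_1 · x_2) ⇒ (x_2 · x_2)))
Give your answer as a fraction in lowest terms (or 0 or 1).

x_1 ⇔ x_2 = 3/5 ⇔ 3/5 = 1
x_2 · (x_1 ⇔ x_2) = 3/5 · 1 = 3/5
x_1 ⇔ x_1 = 3/5 ⇔ 3/5 = 1
(x_1 ⇔ x_1) ⇔ x_2 = 1 ⇔ 3/5 = 3/5
¬x_2 = ¬3/5 = 2/5
((x_1 ⇔ x_1) ⇔ x_2) · ¬x_2 = 3/5 · 2/5 = 2/5
(x_2 · (x_1 ⇔ x_2)) ⇒ (((x_1 ⇔ x_1) ⇔ x_2) · ¬x_2) = 3/5 ⇒ 2/5 = 4/5
¬x_1 = ¬3/5 = 2/5
¬¬x_1 = ¬2/5 = 3/5
x_1 ⇒ x_2 = 3/5 ⇒ 3/5 = 1
¬(x_1 ⇒ x_2) = ¬1 = 0
¬¬x_1 ⇔ ¬(x_1 ⇒ x_2) = 3/5 ⇔ 0 = 2/5
x_1 · x_2 = 3/5 · 3/5 = 3/5
x_2 · x_2 = 3/5 · 3/5 = 3/5
(x_1 · x_2) ⇒ (x_2 · x_2) = 3/5 ⇒ 3/5 = 1
(¬¬x_1 ⇔ ¬(x_1 ⇒ x_2)) ⇔ ((x_1 · x_2) ⇒ (x_2 · x_2)) = 2/5 ⇔ 1 = 2/5
((x_2 · (x_1 ⇔ x_2)) ⇒ (((x_1 ⇔ x_1) ⇔ x_2) · ¬x_2)) · ((¬¬x_1 ⇔ ¬(x_1 ⇒ x_2)) ⇔ ((x_1 · x_2) ⇒ (x_2 · x_2))) = 4/5 · 2/5 = 2/5

2/5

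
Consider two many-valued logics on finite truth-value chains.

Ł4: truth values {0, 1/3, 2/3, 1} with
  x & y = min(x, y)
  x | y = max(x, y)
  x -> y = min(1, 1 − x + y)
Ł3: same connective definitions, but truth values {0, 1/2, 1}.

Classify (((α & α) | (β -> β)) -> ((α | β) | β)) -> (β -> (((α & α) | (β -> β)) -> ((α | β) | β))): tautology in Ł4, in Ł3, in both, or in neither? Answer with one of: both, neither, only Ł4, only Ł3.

both

In Ł4: every assignment gives 1 — tautology.
In Ł3: every assignment gives 1 — tautology.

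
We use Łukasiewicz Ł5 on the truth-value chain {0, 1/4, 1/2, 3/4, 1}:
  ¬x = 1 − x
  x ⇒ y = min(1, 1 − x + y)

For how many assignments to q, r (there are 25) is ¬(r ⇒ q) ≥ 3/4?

3

value 1: 1 assignment (counts)
value 3/4: 2 assignments (counts)
value 1/2: 3 assignments
value 1/4: 4 assignments
value 0: 15 assignments
So 3 of the 25 assignments meet the threshold.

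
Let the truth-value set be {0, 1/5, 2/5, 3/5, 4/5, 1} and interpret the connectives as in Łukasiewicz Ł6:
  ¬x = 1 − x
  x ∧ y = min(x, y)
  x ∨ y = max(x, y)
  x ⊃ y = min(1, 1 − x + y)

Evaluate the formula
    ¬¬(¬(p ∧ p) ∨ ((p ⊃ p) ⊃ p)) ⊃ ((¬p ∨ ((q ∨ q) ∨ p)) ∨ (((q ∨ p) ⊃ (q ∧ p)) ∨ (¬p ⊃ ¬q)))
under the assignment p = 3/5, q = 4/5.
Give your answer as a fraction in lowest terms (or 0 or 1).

p ∧ p = 3/5 ∧ 3/5 = 3/5
¬(p ∧ p) = ¬3/5 = 2/5
p ⊃ p = 3/5 ⊃ 3/5 = 1
(p ⊃ p) ⊃ p = 1 ⊃ 3/5 = 3/5
¬(p ∧ p) ∨ ((p ⊃ p) ⊃ p) = 2/5 ∨ 3/5 = 3/5
¬(¬(p ∧ p) ∨ ((p ⊃ p) ⊃ p)) = ¬3/5 = 2/5
¬¬(¬(p ∧ p) ∨ ((p ⊃ p) ⊃ p)) = ¬2/5 = 3/5
¬p = ¬3/5 = 2/5
q ∨ q = 4/5 ∨ 4/5 = 4/5
(q ∨ q) ∨ p = 4/5 ∨ 3/5 = 4/5
¬p ∨ ((q ∨ q) ∨ p) = 2/5 ∨ 4/5 = 4/5
q ∨ p = 4/5 ∨ 3/5 = 4/5
q ∧ p = 4/5 ∧ 3/5 = 3/5
(q ∨ p) ⊃ (q ∧ p) = 4/5 ⊃ 3/5 = 4/5
¬p = ¬3/5 = 2/5
¬q = ¬4/5 = 1/5
¬p ⊃ ¬q = 2/5 ⊃ 1/5 = 4/5
((q ∨ p) ⊃ (q ∧ p)) ∨ (¬p ⊃ ¬q) = 4/5 ∨ 4/5 = 4/5
(¬p ∨ ((q ∨ q) ∨ p)) ∨ (((q ∨ p) ⊃ (q ∧ p)) ∨ (¬p ⊃ ¬q)) = 4/5 ∨ 4/5 = 4/5
¬¬(¬(p ∧ p) ∨ ((p ⊃ p) ⊃ p)) ⊃ ((¬p ∨ ((q ∨ q) ∨ p)) ∨ (((q ∨ p) ⊃ (q ∧ p)) ∨ (¬p ⊃ ¬q))) = 3/5 ⊃ 4/5 = 1

1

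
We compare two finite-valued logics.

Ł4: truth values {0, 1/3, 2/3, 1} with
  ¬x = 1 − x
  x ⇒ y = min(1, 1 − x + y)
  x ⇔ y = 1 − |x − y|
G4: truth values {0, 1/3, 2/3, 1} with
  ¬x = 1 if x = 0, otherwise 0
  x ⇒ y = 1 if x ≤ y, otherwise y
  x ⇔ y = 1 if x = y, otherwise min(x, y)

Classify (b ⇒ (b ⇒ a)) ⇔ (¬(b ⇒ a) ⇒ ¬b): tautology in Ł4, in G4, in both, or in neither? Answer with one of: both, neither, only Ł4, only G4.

only Ł4

In Ł4: every assignment gives 1 — tautology.
In G4: at a = 1/3, b = 2/3 the value is 1/3 — not a tautology.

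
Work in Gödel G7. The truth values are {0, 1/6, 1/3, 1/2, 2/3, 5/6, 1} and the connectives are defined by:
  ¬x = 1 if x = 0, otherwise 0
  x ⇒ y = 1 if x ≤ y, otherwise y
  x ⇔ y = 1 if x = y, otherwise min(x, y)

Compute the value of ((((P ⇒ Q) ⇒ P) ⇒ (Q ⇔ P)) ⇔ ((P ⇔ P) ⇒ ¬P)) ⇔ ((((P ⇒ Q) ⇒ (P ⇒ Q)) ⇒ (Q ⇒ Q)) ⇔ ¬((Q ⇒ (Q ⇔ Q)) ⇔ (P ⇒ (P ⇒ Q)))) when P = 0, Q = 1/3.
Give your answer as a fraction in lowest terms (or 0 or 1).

P ⇒ Q = 0 ⇒ 1/3 = 1
(P ⇒ Q) ⇒ P = 1 ⇒ 0 = 0
Q ⇔ P = 1/3 ⇔ 0 = 0
((P ⇒ Q) ⇒ P) ⇒ (Q ⇔ P) = 0 ⇒ 0 = 1
P ⇔ P = 0 ⇔ 0 = 1
¬P = ¬0 = 1
(P ⇔ P) ⇒ ¬P = 1 ⇒ 1 = 1
(((P ⇒ Q) ⇒ P) ⇒ (Q ⇔ P)) ⇔ ((P ⇔ P) ⇒ ¬P) = 1 ⇔ 1 = 1
P ⇒ Q = 0 ⇒ 1/3 = 1
P ⇒ Q = 0 ⇒ 1/3 = 1
(P ⇒ Q) ⇒ (P ⇒ Q) = 1 ⇒ 1 = 1
Q ⇒ Q = 1/3 ⇒ 1/3 = 1
((P ⇒ Q) ⇒ (P ⇒ Q)) ⇒ (Q ⇒ Q) = 1 ⇒ 1 = 1
Q ⇔ Q = 1/3 ⇔ 1/3 = 1
Q ⇒ (Q ⇔ Q) = 1/3 ⇒ 1 = 1
P ⇒ Q = 0 ⇒ 1/3 = 1
P ⇒ (P ⇒ Q) = 0 ⇒ 1 = 1
(Q ⇒ (Q ⇔ Q)) ⇔ (P ⇒ (P ⇒ Q)) = 1 ⇔ 1 = 1
¬((Q ⇒ (Q ⇔ Q)) ⇔ (P ⇒ (P ⇒ Q))) = ¬1 = 0
(((P ⇒ Q) ⇒ (P ⇒ Q)) ⇒ (Q ⇒ Q)) ⇔ ¬((Q ⇒ (Q ⇔ Q)) ⇔ (P ⇒ (P ⇒ Q))) = 1 ⇔ 0 = 0
((((P ⇒ Q) ⇒ P) ⇒ (Q ⇔ P)) ⇔ ((P ⇔ P) ⇒ ¬P)) ⇔ ((((P ⇒ Q) ⇒ (P ⇒ Q)) ⇒ (Q ⇒ Q)) ⇔ ¬((Q ⇒ (Q ⇔ Q)) ⇔ (P ⇒ (P ⇒ Q)))) = 1 ⇔ 0 = 0

0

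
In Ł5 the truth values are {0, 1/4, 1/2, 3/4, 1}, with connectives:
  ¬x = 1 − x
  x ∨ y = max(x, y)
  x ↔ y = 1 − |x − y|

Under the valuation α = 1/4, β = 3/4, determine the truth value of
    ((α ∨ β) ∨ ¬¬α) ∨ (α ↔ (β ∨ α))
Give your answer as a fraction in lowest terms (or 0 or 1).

3/4

α ∨ β = 1/4 ∨ 3/4 = 3/4
¬α = ¬1/4 = 3/4
¬¬α = ¬3/4 = 1/4
(α ∨ β) ∨ ¬¬α = 3/4 ∨ 1/4 = 3/4
β ∨ α = 3/4 ∨ 1/4 = 3/4
α ↔ (β ∨ α) = 1/4 ↔ 3/4 = 1/2
((α ∨ β) ∨ ¬¬α) ∨ (α ↔ (β ∨ α)) = 3/4 ∨ 1/2 = 3/4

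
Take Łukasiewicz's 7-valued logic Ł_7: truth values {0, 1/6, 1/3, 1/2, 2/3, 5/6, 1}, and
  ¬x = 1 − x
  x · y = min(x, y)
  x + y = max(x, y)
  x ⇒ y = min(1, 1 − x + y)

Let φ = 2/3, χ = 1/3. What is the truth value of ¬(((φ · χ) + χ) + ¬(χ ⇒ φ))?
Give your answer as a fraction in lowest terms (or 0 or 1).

φ · χ = 2/3 · 1/3 = 1/3
(φ · χ) + χ = 1/3 + 1/3 = 1/3
χ ⇒ φ = 1/3 ⇒ 2/3 = 1
¬(χ ⇒ φ) = ¬1 = 0
((φ · χ) + χ) + ¬(χ ⇒ φ) = 1/3 + 0 = 1/3
¬(((φ · χ) + χ) + ¬(χ ⇒ φ)) = ¬1/3 = 2/3

2/3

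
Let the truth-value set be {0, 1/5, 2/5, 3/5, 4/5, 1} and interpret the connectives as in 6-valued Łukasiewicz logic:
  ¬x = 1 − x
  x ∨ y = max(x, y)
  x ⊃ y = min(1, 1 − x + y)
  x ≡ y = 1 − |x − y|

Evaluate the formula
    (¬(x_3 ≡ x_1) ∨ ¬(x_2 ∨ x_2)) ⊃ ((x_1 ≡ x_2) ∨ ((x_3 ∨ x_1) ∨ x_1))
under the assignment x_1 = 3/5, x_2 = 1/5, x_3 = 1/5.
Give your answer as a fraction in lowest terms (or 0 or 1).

4/5

x_3 ≡ x_1 = 1/5 ≡ 3/5 = 3/5
¬(x_3 ≡ x_1) = ¬3/5 = 2/5
x_2 ∨ x_2 = 1/5 ∨ 1/5 = 1/5
¬(x_2 ∨ x_2) = ¬1/5 = 4/5
¬(x_3 ≡ x_1) ∨ ¬(x_2 ∨ x_2) = 2/5 ∨ 4/5 = 4/5
x_1 ≡ x_2 = 3/5 ≡ 1/5 = 3/5
x_3 ∨ x_1 = 1/5 ∨ 3/5 = 3/5
(x_3 ∨ x_1) ∨ x_1 = 3/5 ∨ 3/5 = 3/5
(x_1 ≡ x_2) ∨ ((x_3 ∨ x_1) ∨ x_1) = 3/5 ∨ 3/5 = 3/5
(¬(x_3 ≡ x_1) ∨ ¬(x_2 ∨ x_2)) ⊃ ((x_1 ≡ x_2) ∨ ((x_3 ∨ x_1) ∨ x_1)) = 4/5 ⊃ 3/5 = 4/5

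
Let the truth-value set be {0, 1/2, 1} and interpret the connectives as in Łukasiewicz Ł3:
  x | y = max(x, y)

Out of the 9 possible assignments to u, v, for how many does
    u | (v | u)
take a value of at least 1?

u = 0, v = 0 ↦ 0  <
u = 0, v = 1/2 ↦ 1/2  <
u = 0, v = 1 ↦ 1  ≥
u = 1/2, v = 0 ↦ 1/2  <
u = 1/2, v = 1/2 ↦ 1/2  <
u = 1/2, v = 1 ↦ 1  ≥
u = 1, v = 0 ↦ 1  ≥
u = 1, v = 1/2 ↦ 1  ≥
u = 1, v = 1 ↦ 1  ≥
So 5 of the 9 assignments meet the threshold.

5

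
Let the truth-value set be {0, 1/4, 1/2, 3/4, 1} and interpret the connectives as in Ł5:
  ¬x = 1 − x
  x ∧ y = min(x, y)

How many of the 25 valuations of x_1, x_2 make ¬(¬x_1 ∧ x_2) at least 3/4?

value 1: 9 assignments (counts)
value 3/4: 7 assignments (counts)
value 1/2: 5 assignments
value 1/4: 3 assignments
value 0: 1 assignment
So 16 of the 25 assignments meet the threshold.

16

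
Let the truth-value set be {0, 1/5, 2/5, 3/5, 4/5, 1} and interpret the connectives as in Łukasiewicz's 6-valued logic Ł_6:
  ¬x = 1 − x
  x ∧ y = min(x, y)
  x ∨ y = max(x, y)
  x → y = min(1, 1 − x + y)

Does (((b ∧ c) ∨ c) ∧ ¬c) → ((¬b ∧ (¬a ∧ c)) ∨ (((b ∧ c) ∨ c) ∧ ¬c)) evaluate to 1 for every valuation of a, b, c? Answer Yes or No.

At a = 2/5, b = 1, c = 1, for instance:
b ∧ c = 1 ∧ 1 = 1
(b ∧ c) ∨ c = 1 ∨ 1 = 1
¬c = ¬1 = 0
((b ∧ c) ∨ c) ∧ ¬c = 1 ∧ 0 = 0
¬b = ¬1 = 0
¬a = ¬2/5 = 3/5
¬a ∧ c = 3/5 ∧ 1 = 3/5
¬b ∧ (¬a ∧ c) = 0 ∧ 3/5 = 0
(¬b ∧ (¬a ∧ c)) ∨ (((b ∧ c) ∨ c) ∧ ¬c) = 0 ∨ 0 = 0
(((b ∧ c) ∨ c) ∧ ¬c) → ((¬b ∧ (¬a ∧ c)) ∨ (((b ∧ c) ∨ c) ∧ ¬c)) = 0 → 0 = 1
and checking the remaining 215 assignments likewise gives ≥ 1 in every case.

Yes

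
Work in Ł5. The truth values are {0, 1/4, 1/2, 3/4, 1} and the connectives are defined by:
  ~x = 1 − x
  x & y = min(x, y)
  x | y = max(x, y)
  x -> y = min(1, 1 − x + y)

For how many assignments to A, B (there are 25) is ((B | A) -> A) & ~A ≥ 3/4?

5

value 1: 1 assignment (counts)
value 3/4: 4 assignments (counts)
value 1/2: 7 assignments
value 1/4: 7 assignments
value 0: 6 assignments
So 5 of the 25 assignments meet the threshold.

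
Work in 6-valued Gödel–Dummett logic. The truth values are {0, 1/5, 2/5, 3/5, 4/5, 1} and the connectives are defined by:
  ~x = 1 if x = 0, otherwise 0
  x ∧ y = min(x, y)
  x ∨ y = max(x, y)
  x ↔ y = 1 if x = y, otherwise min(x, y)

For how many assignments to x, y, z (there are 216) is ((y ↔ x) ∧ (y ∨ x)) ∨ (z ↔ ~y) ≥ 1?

value 1: 41 assignments (counts)
value 4/5: 21 assignments
value 3/5: 31 assignments
value 2/5: 41 assignments
value 1/5: 51 assignments
value 0: 31 assignments
So 41 of the 216 assignments meet the threshold.

41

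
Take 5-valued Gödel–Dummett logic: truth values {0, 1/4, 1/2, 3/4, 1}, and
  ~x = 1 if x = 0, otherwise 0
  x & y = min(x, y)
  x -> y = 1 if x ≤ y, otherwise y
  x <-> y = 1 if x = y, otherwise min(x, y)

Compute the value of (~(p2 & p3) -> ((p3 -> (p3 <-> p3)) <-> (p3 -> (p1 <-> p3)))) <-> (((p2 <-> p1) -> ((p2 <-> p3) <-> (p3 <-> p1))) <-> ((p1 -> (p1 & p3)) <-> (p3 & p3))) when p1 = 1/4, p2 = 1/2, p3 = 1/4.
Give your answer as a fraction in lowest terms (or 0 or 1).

1/4

p2 & p3 = 1/2 & 1/4 = 1/4
~(p2 & p3) = ~1/4 = 0
p3 <-> p3 = 1/4 <-> 1/4 = 1
p3 -> (p3 <-> p3) = 1/4 -> 1 = 1
p1 <-> p3 = 1/4 <-> 1/4 = 1
p3 -> (p1 <-> p3) = 1/4 -> 1 = 1
(p3 -> (p3 <-> p3)) <-> (p3 -> (p1 <-> p3)) = 1 <-> 1 = 1
~(p2 & p3) -> ((p3 -> (p3 <-> p3)) <-> (p3 -> (p1 <-> p3))) = 0 -> 1 = 1
p2 <-> p1 = 1/2 <-> 1/4 = 1/4
p2 <-> p3 = 1/2 <-> 1/4 = 1/4
p3 <-> p1 = 1/4 <-> 1/4 = 1
(p2 <-> p3) <-> (p3 <-> p1) = 1/4 <-> 1 = 1/4
(p2 <-> p1) -> ((p2 <-> p3) <-> (p3 <-> p1)) = 1/4 -> 1/4 = 1
p1 & p3 = 1/4 & 1/4 = 1/4
p1 -> (p1 & p3) = 1/4 -> 1/4 = 1
p3 & p3 = 1/4 & 1/4 = 1/4
(p1 -> (p1 & p3)) <-> (p3 & p3) = 1 <-> 1/4 = 1/4
((p2 <-> p1) -> ((p2 <-> p3) <-> (p3 <-> p1))) <-> ((p1 -> (p1 & p3)) <-> (p3 & p3)) = 1 <-> 1/4 = 1/4
(~(p2 & p3) -> ((p3 -> (p3 <-> p3)) <-> (p3 -> (p1 <-> p3)))) <-> (((p2 <-> p1) -> ((p2 <-> p3) <-> (p3 <-> p1))) <-> ((p1 -> (p1 & p3)) <-> (p3 & p3))) = 1 <-> 1/4 = 1/4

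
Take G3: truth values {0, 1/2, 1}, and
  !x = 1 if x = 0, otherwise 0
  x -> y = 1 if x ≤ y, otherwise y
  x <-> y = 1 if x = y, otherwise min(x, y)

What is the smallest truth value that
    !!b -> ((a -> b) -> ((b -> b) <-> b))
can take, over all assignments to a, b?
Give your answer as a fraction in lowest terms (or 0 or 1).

Take a = 0, b = 1/2:
!b = !1/2 = 0
!!b = !0 = 1
a -> b = 0 -> 1/2 = 1
b -> b = 1/2 -> 1/2 = 1
(b -> b) <-> b = 1 <-> 1/2 = 1/2
(a -> b) -> ((b -> b) <-> b) = 1 -> 1/2 = 1/2
!!b -> ((a -> b) -> ((b -> b) <-> b)) = 1 -> 1/2 = 1/2
No assignment yields a value below 1/2, so this is the minimum.

1/2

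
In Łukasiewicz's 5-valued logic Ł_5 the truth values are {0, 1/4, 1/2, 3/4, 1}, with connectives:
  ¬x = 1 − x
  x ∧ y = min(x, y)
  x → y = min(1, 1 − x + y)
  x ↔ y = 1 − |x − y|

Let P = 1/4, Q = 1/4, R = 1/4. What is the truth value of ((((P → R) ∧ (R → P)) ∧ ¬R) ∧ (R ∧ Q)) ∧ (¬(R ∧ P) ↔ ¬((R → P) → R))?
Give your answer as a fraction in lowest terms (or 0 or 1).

P → R = 1/4 → 1/4 = 1
R → P = 1/4 → 1/4 = 1
(P → R) ∧ (R → P) = 1 ∧ 1 = 1
¬R = ¬1/4 = 3/4
((P → R) ∧ (R → P)) ∧ ¬R = 1 ∧ 3/4 = 3/4
R ∧ Q = 1/4 ∧ 1/4 = 1/4
(((P → R) ∧ (R → P)) ∧ ¬R) ∧ (R ∧ Q) = 3/4 ∧ 1/4 = 1/4
R ∧ P = 1/4 ∧ 1/4 = 1/4
¬(R ∧ P) = ¬1/4 = 3/4
R → P = 1/4 → 1/4 = 1
(R → P) → R = 1 → 1/4 = 1/4
¬((R → P) → R) = ¬1/4 = 3/4
¬(R ∧ P) ↔ ¬((R → P) → R) = 3/4 ↔ 3/4 = 1
((((P → R) ∧ (R → P)) ∧ ¬R) ∧ (R ∧ Q)) ∧ (¬(R ∧ P) ↔ ¬((R → P) → R)) = 1/4 ∧ 1 = 1/4

1/4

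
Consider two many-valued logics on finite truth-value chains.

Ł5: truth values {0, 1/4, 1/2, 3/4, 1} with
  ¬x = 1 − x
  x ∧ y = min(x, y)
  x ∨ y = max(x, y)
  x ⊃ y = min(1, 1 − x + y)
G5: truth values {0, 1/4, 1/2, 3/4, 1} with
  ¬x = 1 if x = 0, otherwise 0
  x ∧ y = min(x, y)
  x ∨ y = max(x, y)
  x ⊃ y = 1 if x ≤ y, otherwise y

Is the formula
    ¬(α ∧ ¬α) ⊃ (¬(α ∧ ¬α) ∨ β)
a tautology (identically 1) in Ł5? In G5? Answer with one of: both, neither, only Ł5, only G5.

In Ł5: every assignment gives 1 — tautology.
In G5: every assignment gives 1 — tautology.

both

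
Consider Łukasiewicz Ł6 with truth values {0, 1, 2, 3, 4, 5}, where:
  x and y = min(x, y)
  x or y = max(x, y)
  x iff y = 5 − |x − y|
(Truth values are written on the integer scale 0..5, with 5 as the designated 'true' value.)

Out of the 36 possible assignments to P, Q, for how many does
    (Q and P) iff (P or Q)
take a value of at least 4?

value 5: 6 assignments (counts)
value 4: 10 assignments (counts)
value 3: 8 assignments
value 2: 6 assignments
value 1: 4 assignments
value 0: 2 assignments
So 16 of the 36 assignments meet the threshold.

16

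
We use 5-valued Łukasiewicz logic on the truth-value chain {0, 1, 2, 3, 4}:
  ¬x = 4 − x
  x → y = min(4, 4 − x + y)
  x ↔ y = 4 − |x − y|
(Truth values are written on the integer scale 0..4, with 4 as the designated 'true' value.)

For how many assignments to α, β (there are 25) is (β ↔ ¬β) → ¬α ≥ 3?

20

value 4: 17 assignments (counts)
value 3: 3 assignments (counts)
value 2: 3 assignments
value 1: 1 assignment
value 0: 1 assignment
So 20 of the 25 assignments meet the threshold.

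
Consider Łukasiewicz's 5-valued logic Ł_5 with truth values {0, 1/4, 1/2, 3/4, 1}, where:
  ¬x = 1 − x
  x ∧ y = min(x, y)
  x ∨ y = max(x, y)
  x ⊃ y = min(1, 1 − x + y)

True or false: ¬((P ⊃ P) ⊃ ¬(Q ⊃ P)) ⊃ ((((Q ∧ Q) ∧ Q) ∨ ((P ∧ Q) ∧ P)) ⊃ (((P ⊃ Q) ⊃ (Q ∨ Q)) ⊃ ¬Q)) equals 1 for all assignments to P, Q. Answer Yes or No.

No

Counterexample: take P = 1/4, Q = 1.
P ⊃ P = 1/4 ⊃ 1/4 = 1
Q ⊃ P = 1 ⊃ 1/4 = 1/4
¬(Q ⊃ P) = ¬1/4 = 3/4
(P ⊃ P) ⊃ ¬(Q ⊃ P) = 1 ⊃ 3/4 = 3/4
¬((P ⊃ P) ⊃ ¬(Q ⊃ P)) = ¬3/4 = 1/4
Q ∧ Q = 1 ∧ 1 = 1
(Q ∧ Q) ∧ Q = 1 ∧ 1 = 1
P ∧ Q = 1/4 ∧ 1 = 1/4
(P ∧ Q) ∧ P = 1/4 ∧ 1/4 = 1/4
((Q ∧ Q) ∧ Q) ∨ ((P ∧ Q) ∧ P) = 1 ∨ 1/4 = 1
P ⊃ Q = 1/4 ⊃ 1 = 1
Q ∨ Q = 1 ∨ 1 = 1
(P ⊃ Q) ⊃ (Q ∨ Q) = 1 ⊃ 1 = 1
¬Q = ¬1 = 0
((P ⊃ Q) ⊃ (Q ∨ Q)) ⊃ ¬Q = 1 ⊃ 0 = 0
(((Q ∧ Q) ∧ Q) ∨ ((P ∧ Q) ∧ P)) ⊃ (((P ⊃ Q) ⊃ (Q ∨ Q)) ⊃ ¬Q) = 1 ⊃ 0 = 0
¬((P ⊃ P) ⊃ ¬(Q ⊃ P)) ⊃ ((((Q ∧ Q) ∧ Q) ∨ ((P ∧ Q) ∧ P)) ⊃ (((P ⊃ Q) ⊃ (Q ∨ Q)) ⊃ ¬Q)) = 1/4 ⊃ 0 = 3/4
This gives 3/4 ≠ 1.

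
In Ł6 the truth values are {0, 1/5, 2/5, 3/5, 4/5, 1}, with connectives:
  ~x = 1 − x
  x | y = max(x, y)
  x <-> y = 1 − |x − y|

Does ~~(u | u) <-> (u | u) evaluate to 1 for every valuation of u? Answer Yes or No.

Yes

u = 0 ↦ 1
u = 1/5 ↦ 1
u = 2/5 ↦ 1
u = 3/5 ↦ 1
u = 4/5 ↦ 1
u = 1 ↦ 1
Every assignment gives a value ≥ 1.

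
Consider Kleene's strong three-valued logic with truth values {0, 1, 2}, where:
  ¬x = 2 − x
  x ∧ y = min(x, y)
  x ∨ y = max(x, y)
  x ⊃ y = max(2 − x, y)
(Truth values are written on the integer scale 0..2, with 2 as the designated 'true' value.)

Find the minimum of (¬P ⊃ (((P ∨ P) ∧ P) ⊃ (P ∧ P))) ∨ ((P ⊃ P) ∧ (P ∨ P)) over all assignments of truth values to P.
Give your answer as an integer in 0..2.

1

Take P = 1:
¬P = ¬1 = 1
P ∨ P = 1 ∨ 1 = 1
(P ∨ P) ∧ P = 1 ∧ 1 = 1
P ∧ P = 1 ∧ 1 = 1
((P ∨ P) ∧ P) ⊃ (P ∧ P) = 1 ⊃ 1 = 1
¬P ⊃ (((P ∨ P) ∧ P) ⊃ (P ∧ P)) = 1 ⊃ 1 = 1
P ⊃ P = 1 ⊃ 1 = 1
P ∨ P = 1 ∨ 1 = 1
(P ⊃ P) ∧ (P ∨ P) = 1 ∧ 1 = 1
(¬P ⊃ (((P ∨ P) ∧ P) ⊃ (P ∧ P))) ∨ ((P ⊃ P) ∧ (P ∨ P)) = 1 ∨ 1 = 1
No assignment yields a value below 1, so this is the minimum.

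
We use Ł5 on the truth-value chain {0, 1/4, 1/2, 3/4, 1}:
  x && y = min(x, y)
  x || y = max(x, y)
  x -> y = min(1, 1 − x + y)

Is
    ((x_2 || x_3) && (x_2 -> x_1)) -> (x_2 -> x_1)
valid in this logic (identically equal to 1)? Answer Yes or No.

Yes

At x_1 = 1/2, x_2 = 0, x_3 = 1/4, for instance:
x_2 || x_3 = 0 || 1/4 = 1/4
x_2 -> x_1 = 0 -> 1/2 = 1
(x_2 || x_3) && (x_2 -> x_1) = 1/4 && 1 = 1/4
((x_2 || x_3) && (x_2 -> x_1)) -> (x_2 -> x_1) = 1/4 -> 1 = 1
and checking the remaining 124 assignments likewise gives ≥ 1 in every case.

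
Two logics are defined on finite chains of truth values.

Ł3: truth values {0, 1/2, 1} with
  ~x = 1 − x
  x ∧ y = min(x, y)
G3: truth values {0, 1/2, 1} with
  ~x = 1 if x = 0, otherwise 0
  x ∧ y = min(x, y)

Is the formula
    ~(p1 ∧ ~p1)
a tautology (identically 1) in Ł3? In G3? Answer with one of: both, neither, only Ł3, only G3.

only G3

In Ł3: at p1 = 1/2 the value is 1/2 — not a tautology.
In G3: every assignment gives 1 — tautology.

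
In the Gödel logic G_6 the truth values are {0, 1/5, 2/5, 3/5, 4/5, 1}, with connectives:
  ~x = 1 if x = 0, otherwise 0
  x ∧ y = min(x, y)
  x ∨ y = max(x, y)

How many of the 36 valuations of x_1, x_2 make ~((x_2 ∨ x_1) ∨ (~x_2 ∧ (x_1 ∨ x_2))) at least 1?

1

value 1: 1 assignment (counts)
value 0: 35 assignments
So 1 of the 36 assignments meets the threshold.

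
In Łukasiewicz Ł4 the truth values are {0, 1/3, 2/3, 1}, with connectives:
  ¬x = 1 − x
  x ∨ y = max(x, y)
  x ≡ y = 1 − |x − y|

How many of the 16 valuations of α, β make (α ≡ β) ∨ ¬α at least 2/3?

α = 0, β = 0 ↦ 1  ≥
α = 0, β = 1/3 ↦ 1  ≥
α = 0, β = 2/3 ↦ 1  ≥
α = 0, β = 1 ↦ 1  ≥
α = 1/3, β = 0 ↦ 2/3  ≥
α = 1/3, β = 1/3 ↦ 1  ≥
α = 1/3, β = 2/3 ↦ 2/3  ≥
α = 1/3, β = 1 ↦ 2/3  ≥
α = 2/3, β = 0 ↦ 1/3  <
α = 2/3, β = 1/3 ↦ 2/3  ≥
α = 2/3, β = 2/3 ↦ 1  ≥
α = 2/3, β = 1 ↦ 2/3  ≥
α = 1, β = 0 ↦ 0  <
α = 1, β = 1/3 ↦ 1/3  <
α = 1, β = 2/3 ↦ 2/3  ≥
α = 1, β = 1 ↦ 1  ≥
So 13 of the 16 assignments meet the threshold.

13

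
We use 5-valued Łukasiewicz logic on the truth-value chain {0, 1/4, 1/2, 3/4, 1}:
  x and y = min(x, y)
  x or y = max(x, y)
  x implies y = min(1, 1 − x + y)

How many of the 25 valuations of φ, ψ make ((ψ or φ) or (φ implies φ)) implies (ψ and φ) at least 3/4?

value 1: 1 assignment (counts)
value 3/4: 3 assignments (counts)
value 1/2: 5 assignments
value 1/4: 7 assignments
value 0: 9 assignments
So 4 of the 25 assignments meet the threshold.

4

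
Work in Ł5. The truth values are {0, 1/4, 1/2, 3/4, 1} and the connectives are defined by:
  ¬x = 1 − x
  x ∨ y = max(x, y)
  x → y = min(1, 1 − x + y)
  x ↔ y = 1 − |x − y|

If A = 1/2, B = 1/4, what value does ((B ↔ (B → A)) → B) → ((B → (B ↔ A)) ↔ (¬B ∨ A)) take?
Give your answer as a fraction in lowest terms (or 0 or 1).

B → A = 1/4 → 1/2 = 1
B ↔ (B → A) = 1/4 ↔ 1 = 1/4
(B ↔ (B → A)) → B = 1/4 → 1/4 = 1
B ↔ A = 1/4 ↔ 1/2 = 3/4
B → (B ↔ A) = 1/4 → 3/4 = 1
¬B = ¬1/4 = 3/4
¬B ∨ A = 3/4 ∨ 1/2 = 3/4
(B → (B ↔ A)) ↔ (¬B ∨ A) = 1 ↔ 3/4 = 3/4
((B ↔ (B → A)) → B) → ((B → (B ↔ A)) ↔ (¬B ∨ A)) = 1 → 3/4 = 3/4

3/4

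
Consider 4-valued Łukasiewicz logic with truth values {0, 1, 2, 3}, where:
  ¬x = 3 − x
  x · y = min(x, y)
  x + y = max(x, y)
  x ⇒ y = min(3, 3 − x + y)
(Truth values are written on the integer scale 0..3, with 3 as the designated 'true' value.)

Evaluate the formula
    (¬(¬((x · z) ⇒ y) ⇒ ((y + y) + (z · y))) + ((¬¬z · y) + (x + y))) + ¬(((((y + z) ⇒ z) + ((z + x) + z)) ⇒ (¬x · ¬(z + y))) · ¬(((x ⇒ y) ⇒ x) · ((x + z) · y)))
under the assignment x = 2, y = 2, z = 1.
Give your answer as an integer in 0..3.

2

x · z = 2 · 1 = 1
(x · z) ⇒ y = 1 ⇒ 2 = 3
¬((x · z) ⇒ y) = ¬3 = 0
y + y = 2 + 2 = 2
z · y = 1 · 2 = 1
(y + y) + (z · y) = 2 + 1 = 2
¬((x · z) ⇒ y) ⇒ ((y + y) + (z · y)) = 0 ⇒ 2 = 3
¬(¬((x · z) ⇒ y) ⇒ ((y + y) + (z · y))) = ¬3 = 0
¬z = ¬1 = 2
¬¬z = ¬2 = 1
¬¬z · y = 1 · 2 = 1
x + y = 2 + 2 = 2
(¬¬z · y) + (x + y) = 1 + 2 = 2
¬(¬((x · z) ⇒ y) ⇒ ((y + y) + (z · y))) + ((¬¬z · y) + (x + y)) = 0 + 2 = 2
y + z = 2 + 1 = 2
(y + z) ⇒ z = 2 ⇒ 1 = 2
z + x = 1 + 2 = 2
(z + x) + z = 2 + 1 = 2
((y + z) ⇒ z) + ((z + x) + z) = 2 + 2 = 2
¬x = ¬2 = 1
z + y = 1 + 2 = 2
¬(z + y) = ¬2 = 1
¬x · ¬(z + y) = 1 · 1 = 1
(((y + z) ⇒ z) + ((z + x) + z)) ⇒ (¬x · ¬(z + y)) = 2 ⇒ 1 = 2
x ⇒ y = 2 ⇒ 2 = 3
(x ⇒ y) ⇒ x = 3 ⇒ 2 = 2
x + z = 2 + 1 = 2
(x + z) · y = 2 · 2 = 2
((x ⇒ y) ⇒ x) · ((x + z) · y) = 2 · 2 = 2
¬(((x ⇒ y) ⇒ x) · ((x + z) · y)) = ¬2 = 1
((((y + z) ⇒ z) + ((z + x) + z)) ⇒ (¬x · ¬(z + y))) · ¬(((x ⇒ y) ⇒ x) · ((x + z) · y)) = 2 · 1 = 1
¬(((((y + z) ⇒ z) + ((z + x) + z)) ⇒ (¬x · ¬(z + y))) · ¬(((x ⇒ y) ⇒ x) · ((x + z) · y))) = ¬1 = 2
(¬(¬((x · z) ⇒ y) ⇒ ((y + y) + (z · y))) + ((¬¬z · y) + (x + y))) + ¬(((((y + z) ⇒ z) + ((z + x) + z)) ⇒ (¬x · ¬(z + y))) · ¬(((x ⇒ y) ⇒ x) · ((x + z) · y))) = 2 + 2 = 2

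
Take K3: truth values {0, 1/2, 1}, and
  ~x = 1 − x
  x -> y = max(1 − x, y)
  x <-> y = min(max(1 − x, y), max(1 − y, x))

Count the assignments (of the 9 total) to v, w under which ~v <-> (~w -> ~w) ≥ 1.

2

v = 0, w = 0 ↦ 1  ≥
v = 0, w = 1/2 ↦ 1/2  <
v = 0, w = 1 ↦ 1  ≥
v = 1/2, w = 0 ↦ 1/2  <
v = 1/2, w = 1/2 ↦ 1/2  <
v = 1/2, w = 1 ↦ 1/2  <
v = 1, w = 0 ↦ 0  <
v = 1, w = 1/2 ↦ 1/2  <
v = 1, w = 1 ↦ 0  <
So 2 of the 9 assignments meet the threshold.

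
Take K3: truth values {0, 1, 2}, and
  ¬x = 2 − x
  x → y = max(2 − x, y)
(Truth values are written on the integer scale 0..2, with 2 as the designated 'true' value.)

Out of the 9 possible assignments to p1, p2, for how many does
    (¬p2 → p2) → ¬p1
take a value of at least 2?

p1 = 0, p2 = 0 ↦ 2  ≥
p1 = 0, p2 = 1 ↦ 2  ≥
p1 = 0, p2 = 2 ↦ 2  ≥
p1 = 1, p2 = 0 ↦ 2  ≥
p1 = 1, p2 = 1 ↦ 1  <
p1 = 1, p2 = 2 ↦ 1  <
p1 = 2, p2 = 0 ↦ 2  ≥
p1 = 2, p2 = 1 ↦ 1  <
p1 = 2, p2 = 2 ↦ 0  <
So 5 of the 9 assignments meet the threshold.

5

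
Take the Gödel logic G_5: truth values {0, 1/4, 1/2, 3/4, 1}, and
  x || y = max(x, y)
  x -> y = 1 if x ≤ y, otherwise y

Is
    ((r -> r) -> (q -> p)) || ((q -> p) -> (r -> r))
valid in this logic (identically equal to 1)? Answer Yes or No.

Yes

At p = 1/2, q = 1/2, r = 1, for instance:
r -> r = 1 -> 1 = 1
q -> p = 1/2 -> 1/2 = 1
(r -> r) -> (q -> p) = 1 -> 1 = 1
(q -> p) -> (r -> r) = 1 -> 1 = 1
((r -> r) -> (q -> p)) || ((q -> p) -> (r -> r)) = 1 || 1 = 1
and checking the remaining 124 assignments likewise gives ≥ 1 in every case.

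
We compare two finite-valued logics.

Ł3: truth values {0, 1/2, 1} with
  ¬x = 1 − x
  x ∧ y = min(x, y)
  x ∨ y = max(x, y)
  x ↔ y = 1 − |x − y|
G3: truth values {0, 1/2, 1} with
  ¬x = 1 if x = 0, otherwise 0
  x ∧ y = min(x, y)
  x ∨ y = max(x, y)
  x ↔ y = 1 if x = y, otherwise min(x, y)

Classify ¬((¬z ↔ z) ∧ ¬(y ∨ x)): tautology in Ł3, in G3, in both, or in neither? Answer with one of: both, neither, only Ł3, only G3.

In Ł3: at x = 0, y = 0, z = 1/2 the value is 0 — not a tautology.
In G3: every assignment gives 1 — tautology.

only G3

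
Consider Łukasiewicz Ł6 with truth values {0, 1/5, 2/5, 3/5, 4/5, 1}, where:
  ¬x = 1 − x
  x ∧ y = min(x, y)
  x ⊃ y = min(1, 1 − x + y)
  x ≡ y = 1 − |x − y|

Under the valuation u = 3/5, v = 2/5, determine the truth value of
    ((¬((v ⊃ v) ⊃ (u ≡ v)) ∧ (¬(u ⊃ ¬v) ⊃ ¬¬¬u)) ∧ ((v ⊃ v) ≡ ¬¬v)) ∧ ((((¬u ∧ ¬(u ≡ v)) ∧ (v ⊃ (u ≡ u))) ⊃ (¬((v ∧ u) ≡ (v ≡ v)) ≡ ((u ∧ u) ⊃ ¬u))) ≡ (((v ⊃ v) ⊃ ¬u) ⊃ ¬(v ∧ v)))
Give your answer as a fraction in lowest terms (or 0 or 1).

v ⊃ v = 2/5 ⊃ 2/5 = 1
u ≡ v = 3/5 ≡ 2/5 = 4/5
(v ⊃ v) ⊃ (u ≡ v) = 1 ⊃ 4/5 = 4/5
¬((v ⊃ v) ⊃ (u ≡ v)) = ¬4/5 = 1/5
¬v = ¬2/5 = 3/5
u ⊃ ¬v = 3/5 ⊃ 3/5 = 1
¬(u ⊃ ¬v) = ¬1 = 0
¬u = ¬3/5 = 2/5
¬¬u = ¬2/5 = 3/5
¬¬¬u = ¬3/5 = 2/5
¬(u ⊃ ¬v) ⊃ ¬¬¬u = 0 ⊃ 2/5 = 1
¬((v ⊃ v) ⊃ (u ≡ v)) ∧ (¬(u ⊃ ¬v) ⊃ ¬¬¬u) = 1/5 ∧ 1 = 1/5
v ⊃ v = 2/5 ⊃ 2/5 = 1
¬v = ¬2/5 = 3/5
¬¬v = ¬3/5 = 2/5
(v ⊃ v) ≡ ¬¬v = 1 ≡ 2/5 = 2/5
(¬((v ⊃ v) ⊃ (u ≡ v)) ∧ (¬(u ⊃ ¬v) ⊃ ¬¬¬u)) ∧ ((v ⊃ v) ≡ ¬¬v) = 1/5 ∧ 2/5 = 1/5
¬u = ¬3/5 = 2/5
u ≡ v = 3/5 ≡ 2/5 = 4/5
¬(u ≡ v) = ¬4/5 = 1/5
¬u ∧ ¬(u ≡ v) = 2/5 ∧ 1/5 = 1/5
u ≡ u = 3/5 ≡ 3/5 = 1
v ⊃ (u ≡ u) = 2/5 ⊃ 1 = 1
(¬u ∧ ¬(u ≡ v)) ∧ (v ⊃ (u ≡ u)) = 1/5 ∧ 1 = 1/5
v ∧ u = 2/5 ∧ 3/5 = 2/5
v ≡ v = 2/5 ≡ 2/5 = 1
(v ∧ u) ≡ (v ≡ v) = 2/5 ≡ 1 = 2/5
¬((v ∧ u) ≡ (v ≡ v)) = ¬2/5 = 3/5
u ∧ u = 3/5 ∧ 3/5 = 3/5
¬u = ¬3/5 = 2/5
(u ∧ u) ⊃ ¬u = 3/5 ⊃ 2/5 = 4/5
¬((v ∧ u) ≡ (v ≡ v)) ≡ ((u ∧ u) ⊃ ¬u) = 3/5 ≡ 4/5 = 4/5
((¬u ∧ ¬(u ≡ v)) ∧ (v ⊃ (u ≡ u))) ⊃ (¬((v ∧ u) ≡ (v ≡ v)) ≡ ((u ∧ u) ⊃ ¬u)) = 1/5 ⊃ 4/5 = 1
v ⊃ v = 2/5 ⊃ 2/5 = 1
¬u = ¬3/5 = 2/5
(v ⊃ v) ⊃ ¬u = 1 ⊃ 2/5 = 2/5
v ∧ v = 2/5 ∧ 2/5 = 2/5
¬(v ∧ v) = ¬2/5 = 3/5
((v ⊃ v) ⊃ ¬u) ⊃ ¬(v ∧ v) = 2/5 ⊃ 3/5 = 1
(((¬u ∧ ¬(u ≡ v)) ∧ (v ⊃ (u ≡ u))) ⊃ (¬((v ∧ u) ≡ (v ≡ v)) ≡ ((u ∧ u) ⊃ ¬u))) ≡ (((v ⊃ v) ⊃ ¬u) ⊃ ¬(v ∧ v)) = 1 ≡ 1 = 1
((¬((v ⊃ v) ⊃ (u ≡ v)) ∧ (¬(u ⊃ ¬v) ⊃ ¬¬¬u)) ∧ ((v ⊃ v) ≡ ¬¬v)) ∧ ((((¬u ∧ ¬(u ≡ v)) ∧ (v ⊃ (u ≡ u))) ⊃ (¬((v ∧ u) ≡ (v ≡ v)) ≡ ((u ∧ u) ⊃ ¬u))) ≡ (((v ⊃ v) ⊃ ¬u) ⊃ ¬(v ∧ v))) = 1/5 ∧ 1 = 1/5

1/5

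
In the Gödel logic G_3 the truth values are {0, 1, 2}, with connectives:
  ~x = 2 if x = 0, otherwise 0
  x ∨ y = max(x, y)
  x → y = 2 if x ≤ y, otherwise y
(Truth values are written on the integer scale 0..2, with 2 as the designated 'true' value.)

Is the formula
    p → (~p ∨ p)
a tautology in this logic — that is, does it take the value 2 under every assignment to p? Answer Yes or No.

Yes

p = 0 ↦ 2
p = 1 ↦ 2
p = 2 ↦ 2
Every assignment gives a value ≥ 2.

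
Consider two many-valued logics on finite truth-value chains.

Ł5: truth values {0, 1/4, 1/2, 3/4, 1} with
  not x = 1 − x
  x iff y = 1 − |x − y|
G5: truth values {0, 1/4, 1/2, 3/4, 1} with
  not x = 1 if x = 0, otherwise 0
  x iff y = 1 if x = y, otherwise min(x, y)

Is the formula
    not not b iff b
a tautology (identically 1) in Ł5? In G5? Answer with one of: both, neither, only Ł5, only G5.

only Ł5

In Ł5: every assignment gives 1 — tautology.
In G5: at b = 1/4 the value is 1/4 — not a tautology.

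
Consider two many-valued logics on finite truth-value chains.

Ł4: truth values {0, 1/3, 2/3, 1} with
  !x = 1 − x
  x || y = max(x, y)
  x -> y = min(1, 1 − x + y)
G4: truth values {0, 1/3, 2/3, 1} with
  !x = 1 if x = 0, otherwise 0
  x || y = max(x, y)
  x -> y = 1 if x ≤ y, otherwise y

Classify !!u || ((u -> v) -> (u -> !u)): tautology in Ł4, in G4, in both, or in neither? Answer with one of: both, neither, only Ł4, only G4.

only G4

In Ł4: at u = 2/3, v = 2/3 the value is 2/3 — not a tautology.
In G4: every assignment gives 1 — tautology.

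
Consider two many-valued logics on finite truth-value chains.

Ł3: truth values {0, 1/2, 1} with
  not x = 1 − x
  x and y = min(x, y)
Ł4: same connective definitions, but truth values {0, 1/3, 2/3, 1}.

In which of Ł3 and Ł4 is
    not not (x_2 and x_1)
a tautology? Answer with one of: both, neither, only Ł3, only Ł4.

In Ł3: at x_1 = 0, x_2 = 0 the value is 0 — not a tautology.
In Ł4: at x_1 = 0, x_2 = 0 the value is 0 — not a tautology.

neither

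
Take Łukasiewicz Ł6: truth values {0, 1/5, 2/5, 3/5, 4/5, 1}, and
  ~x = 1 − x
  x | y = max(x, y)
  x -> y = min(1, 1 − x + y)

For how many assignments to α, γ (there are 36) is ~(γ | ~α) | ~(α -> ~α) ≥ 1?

value 1: 6 assignments (counts)
value 4/5: 2 assignments
value 3/5: 7 assignments
value 2/5: 5 assignments
value 1/5: 8 assignments
value 0: 8 assignments
So 6 of the 36 assignments meet the threshold.

6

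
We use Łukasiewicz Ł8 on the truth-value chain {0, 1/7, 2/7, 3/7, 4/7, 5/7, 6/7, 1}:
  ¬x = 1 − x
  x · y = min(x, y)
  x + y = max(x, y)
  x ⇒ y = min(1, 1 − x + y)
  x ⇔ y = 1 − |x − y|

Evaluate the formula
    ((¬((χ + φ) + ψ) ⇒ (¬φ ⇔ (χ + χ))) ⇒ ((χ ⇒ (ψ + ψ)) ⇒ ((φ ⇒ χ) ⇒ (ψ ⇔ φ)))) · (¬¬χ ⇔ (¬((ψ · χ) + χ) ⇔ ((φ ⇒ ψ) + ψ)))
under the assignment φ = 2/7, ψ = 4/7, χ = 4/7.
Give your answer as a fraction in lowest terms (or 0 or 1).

χ + φ = 4/7 + 2/7 = 4/7
(χ + φ) + ψ = 4/7 + 4/7 = 4/7
¬((χ + φ) + ψ) = ¬4/7 = 3/7
¬φ = ¬2/7 = 5/7
χ + χ = 4/7 + 4/7 = 4/7
¬φ ⇔ (χ + χ) = 5/7 ⇔ 4/7 = 6/7
¬((χ + φ) + ψ) ⇒ (¬φ ⇔ (χ + χ)) = 3/7 ⇒ 6/7 = 1
ψ + ψ = 4/7 + 4/7 = 4/7
χ ⇒ (ψ + ψ) = 4/7 ⇒ 4/7 = 1
φ ⇒ χ = 2/7 ⇒ 4/7 = 1
ψ ⇔ φ = 4/7 ⇔ 2/7 = 5/7
(φ ⇒ χ) ⇒ (ψ ⇔ φ) = 1 ⇒ 5/7 = 5/7
(χ ⇒ (ψ + ψ)) ⇒ ((φ ⇒ χ) ⇒ (ψ ⇔ φ)) = 1 ⇒ 5/7 = 5/7
(¬((χ + φ) + ψ) ⇒ (¬φ ⇔ (χ + χ))) ⇒ ((χ ⇒ (ψ + ψ)) ⇒ ((φ ⇒ χ) ⇒ (ψ ⇔ φ))) = 1 ⇒ 5/7 = 5/7
¬χ = ¬4/7 = 3/7
¬¬χ = ¬3/7 = 4/7
ψ · χ = 4/7 · 4/7 = 4/7
(ψ · χ) + χ = 4/7 + 4/7 = 4/7
¬((ψ · χ) + χ) = ¬4/7 = 3/7
φ ⇒ ψ = 2/7 ⇒ 4/7 = 1
(φ ⇒ ψ) + ψ = 1 + 4/7 = 1
¬((ψ · χ) + χ) ⇔ ((φ ⇒ ψ) + ψ) = 3/7 ⇔ 1 = 3/7
¬¬χ ⇔ (¬((ψ · χ) + χ) ⇔ ((φ ⇒ ψ) + ψ)) = 4/7 ⇔ 3/7 = 6/7
((¬((χ + φ) + ψ) ⇒ (¬φ ⇔ (χ + χ))) ⇒ ((χ ⇒ (ψ + ψ)) ⇒ ((φ ⇒ χ) ⇒ (ψ ⇔ φ)))) · (¬¬χ ⇔ (¬((ψ · χ) + χ) ⇔ ((φ ⇒ ψ) + ψ))) = 5/7 · 6/7 = 5/7

5/7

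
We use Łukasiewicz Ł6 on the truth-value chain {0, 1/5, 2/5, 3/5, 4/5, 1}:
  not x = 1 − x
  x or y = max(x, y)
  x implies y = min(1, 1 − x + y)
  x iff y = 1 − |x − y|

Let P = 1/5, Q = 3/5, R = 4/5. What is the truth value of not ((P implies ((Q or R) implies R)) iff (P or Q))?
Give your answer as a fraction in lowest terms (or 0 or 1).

2/5

Q or R = 3/5 or 4/5 = 4/5
(Q or R) implies R = 4/5 implies 4/5 = 1
P implies ((Q or R) implies R) = 1/5 implies 1 = 1
P or Q = 1/5 or 3/5 = 3/5
(P implies ((Q or R) implies R)) iff (P or Q) = 1 iff 3/5 = 3/5
not ((P implies ((Q or R) implies R)) iff (P or Q)) = not 3/5 = 2/5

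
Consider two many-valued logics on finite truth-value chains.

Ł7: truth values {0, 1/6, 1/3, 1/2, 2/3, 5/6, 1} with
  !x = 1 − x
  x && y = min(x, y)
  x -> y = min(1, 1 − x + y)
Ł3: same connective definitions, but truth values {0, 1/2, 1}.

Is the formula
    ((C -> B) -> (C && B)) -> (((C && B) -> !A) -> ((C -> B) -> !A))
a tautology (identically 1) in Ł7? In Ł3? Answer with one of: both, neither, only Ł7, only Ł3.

both

In Ł7: every assignment gives 1 — tautology.
In Ł3: every assignment gives 1 — tautology.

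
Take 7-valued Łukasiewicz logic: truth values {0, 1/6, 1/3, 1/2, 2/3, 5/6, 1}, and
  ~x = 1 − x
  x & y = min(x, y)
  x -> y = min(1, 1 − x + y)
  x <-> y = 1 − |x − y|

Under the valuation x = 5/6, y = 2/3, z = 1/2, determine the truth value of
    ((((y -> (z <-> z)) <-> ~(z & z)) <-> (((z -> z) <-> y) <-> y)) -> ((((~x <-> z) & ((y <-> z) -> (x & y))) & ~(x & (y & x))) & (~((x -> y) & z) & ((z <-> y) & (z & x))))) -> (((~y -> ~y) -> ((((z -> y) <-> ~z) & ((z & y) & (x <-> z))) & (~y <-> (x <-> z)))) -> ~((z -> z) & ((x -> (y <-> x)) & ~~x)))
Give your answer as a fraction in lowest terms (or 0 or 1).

5/6

z <-> z = 1/2 <-> 1/2 = 1
y -> (z <-> z) = 2/3 -> 1 = 1
z & z = 1/2 & 1/2 = 1/2
~(z & z) = ~1/2 = 1/2
(y -> (z <-> z)) <-> ~(z & z) = 1 <-> 1/2 = 1/2
z -> z = 1/2 -> 1/2 = 1
(z -> z) <-> y = 1 <-> 2/3 = 2/3
((z -> z) <-> y) <-> y = 2/3 <-> 2/3 = 1
((y -> (z <-> z)) <-> ~(z & z)) <-> (((z -> z) <-> y) <-> y) = 1/2 <-> 1 = 1/2
~x = ~5/6 = 1/6
~x <-> z = 1/6 <-> 1/2 = 2/3
y <-> z = 2/3 <-> 1/2 = 5/6
x & y = 5/6 & 2/3 = 2/3
(y <-> z) -> (x & y) = 5/6 -> 2/3 = 5/6
(~x <-> z) & ((y <-> z) -> (x & y)) = 2/3 & 5/6 = 2/3
y & x = 2/3 & 5/6 = 2/3
x & (y & x) = 5/6 & 2/3 = 2/3
~(x & (y & x)) = ~2/3 = 1/3
((~x <-> z) & ((y <-> z) -> (x & y))) & ~(x & (y & x)) = 2/3 & 1/3 = 1/3
x -> y = 5/6 -> 2/3 = 5/6
(x -> y) & z = 5/6 & 1/2 = 1/2
~((x -> y) & z) = ~1/2 = 1/2
z <-> y = 1/2 <-> 2/3 = 5/6
z & x = 1/2 & 5/6 = 1/2
(z <-> y) & (z & x) = 5/6 & 1/2 = 1/2
~((x -> y) & z) & ((z <-> y) & (z & x)) = 1/2 & 1/2 = 1/2
(((~x <-> z) & ((y <-> z) -> (x & y))) & ~(x & (y & x))) & (~((x -> y) & z) & ((z <-> y) & (z & x))) = 1/3 & 1/2 = 1/3
(((y -> (z <-> z)) <-> ~(z & z)) <-> (((z -> z) <-> y) <-> y)) -> ((((~x <-> z) & ((y <-> z) -> (x & y))) & ~(x & (y & x))) & (~((x -> y) & z) & ((z <-> y) & (z & x)))) = 1/2 -> 1/3 = 5/6
~y = ~2/3 = 1/3
~y = ~2/3 = 1/3
~y -> ~y = 1/3 -> 1/3 = 1
z -> y = 1/2 -> 2/3 = 1
~z = ~1/2 = 1/2
(z -> y) <-> ~z = 1 <-> 1/2 = 1/2
z & y = 1/2 & 2/3 = 1/2
x <-> z = 5/6 <-> 1/2 = 2/3
(z & y) & (x <-> z) = 1/2 & 2/3 = 1/2
((z -> y) <-> ~z) & ((z & y) & (x <-> z)) = 1/2 & 1/2 = 1/2
~y = ~2/3 = 1/3
x <-> z = 5/6 <-> 1/2 = 2/3
~y <-> (x <-> z) = 1/3 <-> 2/3 = 2/3
(((z -> y) <-> ~z) & ((z & y) & (x <-> z))) & (~y <-> (x <-> z)) = 1/2 & 2/3 = 1/2
(~y -> ~y) -> ((((z -> y) <-> ~z) & ((z & y) & (x <-> z))) & (~y <-> (x <-> z))) = 1 -> 1/2 = 1/2
z -> z = 1/2 -> 1/2 = 1
y <-> x = 2/3 <-> 5/6 = 5/6
x -> (y <-> x) = 5/6 -> 5/6 = 1
~x = ~5/6 = 1/6
~~x = ~1/6 = 5/6
(x -> (y <-> x)) & ~~x = 1 & 5/6 = 5/6
(z -> z) & ((x -> (y <-> x)) & ~~x) = 1 & 5/6 = 5/6
~((z -> z) & ((x -> (y <-> x)) & ~~x)) = ~5/6 = 1/6
((~y -> ~y) -> ((((z -> y) <-> ~z) & ((z & y) & (x <-> z))) & (~y <-> (x <-> z)))) -> ~((z -> z) & ((x -> (y <-> x)) & ~~x)) = 1/2 -> 1/6 = 2/3
((((y -> (z <-> z)) <-> ~(z & z)) <-> (((z -> z) <-> y) <-> y)) -> ((((~x <-> z) & ((y <-> z) -> (x & y))) & ~(x & (y & x))) & (~((x -> y) & z) & ((z <-> y) & (z & x))))) -> (((~y -> ~y) -> ((((z -> y) <-> ~z) & ((z & y) & (x <-> z))) & (~y <-> (x <-> z)))) -> ~((z -> z) & ((x -> (y <-> x)) & ~~x))) = 5/6 -> 2/3 = 5/6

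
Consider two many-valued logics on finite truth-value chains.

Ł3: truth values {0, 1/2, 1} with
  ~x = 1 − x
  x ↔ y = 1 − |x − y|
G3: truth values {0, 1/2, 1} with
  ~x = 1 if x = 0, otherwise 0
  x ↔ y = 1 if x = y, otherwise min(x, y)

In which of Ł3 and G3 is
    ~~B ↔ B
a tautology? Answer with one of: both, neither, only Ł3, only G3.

In Ł3: every assignment gives 1 — tautology.
In G3: at B = 1/2 the value is 1/2 — not a tautology.

only Ł3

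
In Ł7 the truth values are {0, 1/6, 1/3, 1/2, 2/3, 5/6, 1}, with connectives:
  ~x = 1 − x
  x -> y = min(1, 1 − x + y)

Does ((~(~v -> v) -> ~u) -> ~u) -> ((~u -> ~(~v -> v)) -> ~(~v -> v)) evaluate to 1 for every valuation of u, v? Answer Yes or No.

At u = 1/6, v = 2/3, for instance:
~v = ~2/3 = 1/3
~v -> v = 1/3 -> 2/3 = 1
~(~v -> v) = ~1 = 0
~u = ~1/6 = 5/6
~(~v -> v) -> ~u = 0 -> 5/6 = 1
(~(~v -> v) -> ~u) -> ~u = 1 -> 5/6 = 5/6
~u -> ~(~v -> v) = 5/6 -> 0 = 1/6
(~u -> ~(~v -> v)) -> ~(~v -> v) = 1/6 -> 0 = 5/6
((~(~v -> v) -> ~u) -> ~u) -> ((~u -> ~(~v -> v)) -> ~(~v -> v)) = 5/6 -> 5/6 = 1
and checking the remaining 48 assignments likewise gives ≥ 1 in every case.

Yes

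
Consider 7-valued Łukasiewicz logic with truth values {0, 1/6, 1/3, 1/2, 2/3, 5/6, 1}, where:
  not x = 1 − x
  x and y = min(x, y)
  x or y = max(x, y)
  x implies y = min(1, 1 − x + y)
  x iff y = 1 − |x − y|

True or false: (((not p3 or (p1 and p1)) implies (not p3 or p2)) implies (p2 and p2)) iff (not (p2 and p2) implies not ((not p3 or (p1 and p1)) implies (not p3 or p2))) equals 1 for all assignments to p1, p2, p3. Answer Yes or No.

Yes

At p1 = 2/3, p2 = 2/3, p3 = 5/6, for instance:
not p3 = not 5/6 = 1/6
p1 and p1 = 2/3 and 2/3 = 2/3
not p3 or (p1 and p1) = 1/6 or 2/3 = 2/3
not p3 = not 5/6 = 1/6
not p3 or p2 = 1/6 or 2/3 = 2/3
(not p3 or (p1 and p1)) implies (not p3 or p2) = 2/3 implies 2/3 = 1
p2 and p2 = 2/3 and 2/3 = 2/3
((not p3 or (p1 and p1)) implies (not p3 or p2)) implies (p2 and p2) = 1 implies 2/3 = 2/3
not (p2 and p2) = not 2/3 = 1/3
not ((not p3 or (p1 and p1)) implies (not p3 or p2)) = not 1 = 0
not (p2 and p2) implies not ((not p3 or (p1 and p1)) implies (not p3 or p2)) = 1/3 implies 0 = 2/3
(((not p3 or (p1 and p1)) implies (not p3 or p2)) implies (p2 and p2)) iff (not (p2 and p2) implies not ((not p3 or (p1 and p1)) implies (not p3 or p2))) = 2/3 iff 2/3 = 1
and checking the remaining 342 assignments likewise gives ≥ 1 in every case.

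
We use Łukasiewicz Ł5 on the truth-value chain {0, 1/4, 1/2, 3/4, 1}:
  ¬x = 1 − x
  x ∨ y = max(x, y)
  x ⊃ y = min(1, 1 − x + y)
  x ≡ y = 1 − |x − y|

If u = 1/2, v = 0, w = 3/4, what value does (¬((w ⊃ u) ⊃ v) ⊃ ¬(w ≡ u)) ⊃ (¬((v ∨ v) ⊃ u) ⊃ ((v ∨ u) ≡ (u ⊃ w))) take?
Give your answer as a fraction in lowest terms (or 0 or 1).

1

w ⊃ u = 3/4 ⊃ 1/2 = 3/4
(w ⊃ u) ⊃ v = 3/4 ⊃ 0 = 1/4
¬((w ⊃ u) ⊃ v) = ¬1/4 = 3/4
w ≡ u = 3/4 ≡ 1/2 = 3/4
¬(w ≡ u) = ¬3/4 = 1/4
¬((w ⊃ u) ⊃ v) ⊃ ¬(w ≡ u) = 3/4 ⊃ 1/4 = 1/2
v ∨ v = 0 ∨ 0 = 0
(v ∨ v) ⊃ u = 0 ⊃ 1/2 = 1
¬((v ∨ v) ⊃ u) = ¬1 = 0
v ∨ u = 0 ∨ 1/2 = 1/2
u ⊃ w = 1/2 ⊃ 3/4 = 1
(v ∨ u) ≡ (u ⊃ w) = 1/2 ≡ 1 = 1/2
¬((v ∨ v) ⊃ u) ⊃ ((v ∨ u) ≡ (u ⊃ w)) = 0 ⊃ 1/2 = 1
(¬((w ⊃ u) ⊃ v) ⊃ ¬(w ≡ u)) ⊃ (¬((v ∨ v) ⊃ u) ⊃ ((v ∨ u) ≡ (u ⊃ w))) = 1/2 ⊃ 1 = 1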